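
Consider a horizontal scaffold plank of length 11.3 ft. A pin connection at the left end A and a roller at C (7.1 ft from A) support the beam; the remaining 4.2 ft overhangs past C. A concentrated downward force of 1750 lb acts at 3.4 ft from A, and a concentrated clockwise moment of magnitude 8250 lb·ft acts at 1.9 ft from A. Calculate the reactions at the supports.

ΣM about A: C_y·7.1 − 1750·3.4 − 8250 = 0 → C_y = 14200/7.1 = 2000 lb.
ΣF_y = 0: A_y + 2000 − 1750 = 0 → A_y = -250.0 lb.
ΣF_x = 0: no horizontal applied forces, so A_x = 0.

A_x = 0, A_y = -250.0 lb, C_y = 2000 lb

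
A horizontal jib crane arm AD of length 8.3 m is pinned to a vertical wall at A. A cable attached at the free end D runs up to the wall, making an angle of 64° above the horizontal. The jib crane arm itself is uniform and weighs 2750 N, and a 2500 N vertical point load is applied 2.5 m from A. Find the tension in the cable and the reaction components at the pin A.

ΣM about A: T·sin64°·8.3 − 2750·4.15 − 2500·2.5 = 0 → T = 17662.5/(8.3·0.898794) = 2367.63 ≈ 2368 N.
ΣF_x = 0: A_x − T·cos64° = 0 → A_x = 2367.63 × 0.438371 = 1038 N.
ΣF_y = 0: A_y + T·sin64° − 2750 − 2500 = 0 → A_y = 5250 − 2367.63 × 0.898794 = 3122 N.

T = 2368 N, A_x = 1038 N, A_y = 3122 N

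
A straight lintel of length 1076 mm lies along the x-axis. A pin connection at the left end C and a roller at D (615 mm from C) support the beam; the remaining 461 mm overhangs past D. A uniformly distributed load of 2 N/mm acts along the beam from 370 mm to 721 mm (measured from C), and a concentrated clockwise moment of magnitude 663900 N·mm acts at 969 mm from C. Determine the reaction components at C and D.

C_x = 0, C_y = -1000 N, D_y = 1702 N

Resultant of the distributed load: 2 × 351 = 702 N at 545.5 mm from C.
Moments about C: D_y·615 − (2·351)·545.5 − 663900 = 0 → D_y = 1046841/615 = 1702.18 ≈ 1702 N.
ΣF_y = 0: C_y + 1702.18 − 2·351 = 0 → C_y = -1000 N.
ΣF_x = 0: no horizontal applied forces, so C_x = 0.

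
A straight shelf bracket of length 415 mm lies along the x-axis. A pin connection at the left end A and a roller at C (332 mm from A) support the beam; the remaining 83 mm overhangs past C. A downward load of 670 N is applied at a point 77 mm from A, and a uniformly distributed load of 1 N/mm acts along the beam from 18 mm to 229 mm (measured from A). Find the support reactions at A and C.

Resultant of the distributed load: 1 × 211 = 211 N at 123.5 mm from A.
ΣM about A: C_y·332 − 670·77 − (1·211)·123.5 = 0 → C_y = 77648.5/332 = 233.881 ≈ 233.9 N.
ΣF_y = 0: A_y + 233.881 − 670 − 1·211 = 0 → A_y = 647.1 N.
ΣF_x = 0: no horizontal applied forces, so A_x = 0.

A_x = 0, A_y = 647.1 N, C_y = 233.9 N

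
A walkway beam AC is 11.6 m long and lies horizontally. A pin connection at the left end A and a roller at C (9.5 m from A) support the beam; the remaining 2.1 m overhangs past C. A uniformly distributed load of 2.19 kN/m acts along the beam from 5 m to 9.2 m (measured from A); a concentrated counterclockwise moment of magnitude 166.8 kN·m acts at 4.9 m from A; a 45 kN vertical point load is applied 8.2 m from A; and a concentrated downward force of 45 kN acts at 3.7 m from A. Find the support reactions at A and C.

A_x = 0, A_y = 53.51 kN, C_y = 45.68 kN

Resultant of the distributed load: 2.19 × 4.2 = 9.198 kN at 7.1 m from A.
Taking moments about A: C_y·9.5 − (2.19·4.2)·7.1 + 166.8 − 45·8.2 − 45·3.7 = 0 → C_y = 434.0058/9.5 = 45.6848 ≈ 45.68 kN.
ΣF_y = 0: A_y + 45.6848 − 2.19·4.2 − 45 − 45 = 0 → A_y = 53.51 kN.
ΣF_x = 0: no horizontal applied forces, so A_x = 0.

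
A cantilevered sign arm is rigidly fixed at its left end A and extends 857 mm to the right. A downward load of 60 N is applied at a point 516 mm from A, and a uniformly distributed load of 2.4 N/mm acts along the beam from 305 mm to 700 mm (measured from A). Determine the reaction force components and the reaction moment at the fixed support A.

Resultant of the distributed load: 2.4 × 395 = 948 N at 502.5 mm from A.
ΣF_x = 0: A_x = 0.
ΣF_y = 0: A_y − 60 − 2.4·395 = 0 → A_y = 1008 N.
ΣM about A: M_A − 60·516 − (2.4·395)·502.5 = 0 → M_A = 507300 N·mm.

A_x = 0, A_y = 1008 N, M_A = 507300 N·mm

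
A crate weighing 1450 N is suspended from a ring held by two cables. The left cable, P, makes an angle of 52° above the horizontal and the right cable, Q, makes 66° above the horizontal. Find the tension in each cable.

T_P = 668.0 N, T_Q = 1011 N

ΣF_x = 0: −T_P·cos52° + T_Q·cos66° = 0 → T_Q = 1.51366·T_P.
ΣF_y = 0: T_P·sin52° + T_Q·sin66° = 1450.
Substitute: T_P·(0.788011 + 1.51366·0.913545) = 1450 → T_P = 667.954 ≈ 668.0 N.
Then T_Q = 1.51366 × 667.954 = 1011 N.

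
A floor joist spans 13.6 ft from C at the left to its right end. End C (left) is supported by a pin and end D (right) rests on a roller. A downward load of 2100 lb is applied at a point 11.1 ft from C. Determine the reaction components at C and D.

C_x = 0, C_y = 386.0 lb, D_y = 1714 lb

Moments about C: D_y·13.6 − 2100·11.1 = 0 → D_y = 23310/13.6 = 1713.97 ≈ 1714 lb.
ΣF_y = 0: C_y + 1713.97 − 2100 = 0 → C_y = 386.0 lb.
ΣF_x = 0: no horizontal applied forces, so C_x = 0.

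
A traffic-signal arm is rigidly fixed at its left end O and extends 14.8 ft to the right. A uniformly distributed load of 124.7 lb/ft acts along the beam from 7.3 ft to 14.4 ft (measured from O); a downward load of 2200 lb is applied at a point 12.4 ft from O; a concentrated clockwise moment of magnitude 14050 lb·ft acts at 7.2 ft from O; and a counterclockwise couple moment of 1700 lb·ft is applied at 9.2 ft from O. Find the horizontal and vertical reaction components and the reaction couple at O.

Resultant of the distributed load: 124.7 × 7.1 = 885.37 lb at 10.85 ft from O.
ΣF_x = 0: O_x = 0.
ΣF_y = 0: O_y − 124.7·7.1 − 2200 = 0 → O_y = 3085 lb.
ΣM about O: M_O − (124.7·7.1)·10.85 − 2200·12.4 − 14050 + 1700 = 0 → M_O = 49240 lb·ft.

O_x = 0, O_y = 3085 lb, M_O = 49240 lb·ft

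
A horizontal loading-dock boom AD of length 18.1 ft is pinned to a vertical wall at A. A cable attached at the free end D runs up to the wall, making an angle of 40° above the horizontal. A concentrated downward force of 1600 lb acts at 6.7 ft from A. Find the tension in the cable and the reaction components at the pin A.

T = 921.4 lb, A_x = 705.8 lb, A_y = 1008 lb

ΣM about A: T·sin40°·18.1 − 1600·6.7 = 0 → T = 10720/(18.1·0.642788) = 921.401 ≈ 921.4 lb.
ΣF_x = 0: A_x − T·cos40° = 0 → A_x = 921.401 × 0.766044 = 705.8 lb.
ΣF_y = 0: A_y + T·sin40° − 1600 = 0 → A_y = 1600 − 921.401 × 0.642788 = 1008 lb.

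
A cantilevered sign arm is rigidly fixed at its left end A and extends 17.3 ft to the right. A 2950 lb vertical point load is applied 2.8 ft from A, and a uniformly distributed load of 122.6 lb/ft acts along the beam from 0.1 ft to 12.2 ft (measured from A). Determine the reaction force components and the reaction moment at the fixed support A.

A_x = 0, A_y = 4433 lb, M_A = 17380 lb·ft

Resultant of the distributed load: 122.6 × 12.1 = 1483.46 lb at 6.15 ft from A.
ΣF_x = 0: A_x = 0.
ΣF_y = 0: A_y − 2950 − 122.6·12.1 = 0 → A_y = 4433 lb.
ΣM about A: M_A − 2950·2.8 − (122.6·12.1)·6.15 = 0 → M_A = 17380 lb·ft.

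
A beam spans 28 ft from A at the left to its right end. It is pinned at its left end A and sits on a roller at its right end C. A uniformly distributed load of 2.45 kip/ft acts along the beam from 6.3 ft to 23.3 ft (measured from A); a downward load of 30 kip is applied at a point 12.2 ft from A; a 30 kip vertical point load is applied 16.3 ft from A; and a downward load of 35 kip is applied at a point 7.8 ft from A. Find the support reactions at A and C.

Resultant of the distributed load: 2.45 × 17 = 41.65 kip at 14.8 ft from A.
Taking moments about A: C_y·28 − (2.45·17)·14.8 − 30·12.2 − 30·16.3 − 35·7.8 = 0 → C_y = 1744.42/28 = 62.3007 ≈ 62.30 kip.
ΣF_y = 0: A_y + 62.3007 − 2.45·17 − 30 − 30 − 35 = 0 → A_y = 74.35 kip.
ΣF_x = 0: no horizontal applied forces, so A_x = 0.

A_x = 0, A_y = 74.35 kip, C_y = 62.30 kip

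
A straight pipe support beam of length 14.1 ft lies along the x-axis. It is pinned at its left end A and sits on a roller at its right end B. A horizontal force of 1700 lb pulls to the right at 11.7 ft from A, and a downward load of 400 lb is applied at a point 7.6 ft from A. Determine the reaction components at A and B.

ΣM about A: B_y·14.1 − 400·7.6 = 0 → B_y = 3040/14.1 = 215.603 ≈ 215.6 lb.
ΣF_y = 0: A_y + 215.603 − 400 = 0 → A_y = 184.4 lb.
ΣF_x = 0: A_x + 1700 = 0 → A_x = -1700 lb.

A_x = -1700 lb, A_y = 184.4 lb, B_y = 215.6 lb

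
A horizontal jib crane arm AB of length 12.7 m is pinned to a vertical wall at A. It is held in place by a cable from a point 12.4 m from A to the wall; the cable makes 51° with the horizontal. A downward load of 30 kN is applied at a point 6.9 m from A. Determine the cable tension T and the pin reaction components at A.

ΣM about A: T·sin51°·12.4 − 30·6.9 = 0 → T = 207/(12.4·0.777146) = 21.4806 ≈ 21.48 kN.
ΣF_x = 0: A_x − T·cos51° = 0 → A_x = 21.4806 × 0.62932 = 13.52 kN.
ΣF_y = 0: A_y + T·sin51° − 30 = 0 → A_y = 30 − 21.4806 × 0.777146 = 13.31 kN.

T = 21.48 kN, A_x = 13.52 kN, A_y = 13.31 kN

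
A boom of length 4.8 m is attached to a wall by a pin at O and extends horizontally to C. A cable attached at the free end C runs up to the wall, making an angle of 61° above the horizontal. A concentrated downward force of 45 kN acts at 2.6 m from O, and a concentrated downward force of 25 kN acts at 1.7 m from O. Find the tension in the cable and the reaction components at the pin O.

ΣM about O: T·sin61°·4.8 − 45·2.6 − 25·1.7 = 0 → T = 159.5/(4.8·0.87462) = 37.9927 ≈ 37.99 kN.
ΣF_x = 0: O_x − T·cos61° = 0 → O_x = 37.9927 × 0.48481 = 18.42 kN.
ΣF_y = 0: O_y + T·sin61° − 45 − 25 = 0 → O_y = 70 − 37.9927 × 0.87462 = 36.77 kN.

T = 37.99 kN, O_x = 18.42 kN, O_y = 36.77 kN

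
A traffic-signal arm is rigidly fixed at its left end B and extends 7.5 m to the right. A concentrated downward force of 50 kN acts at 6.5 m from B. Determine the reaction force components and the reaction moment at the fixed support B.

ΣF_x = 0: B_x = 0.
ΣF_y = 0: B_y − 50 = 0 → B_y = 50.00 kN.
ΣM about B: M_B − 50·6.5 = 0 → M_B = 325.0 kN·m.

B_x = 0, B_y = 50.00 kN, M_B = 325.0 kN·m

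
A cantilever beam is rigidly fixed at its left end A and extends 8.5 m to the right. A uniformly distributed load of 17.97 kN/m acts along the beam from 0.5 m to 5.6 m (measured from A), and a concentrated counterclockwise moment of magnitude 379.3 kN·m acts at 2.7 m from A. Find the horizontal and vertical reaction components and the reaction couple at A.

Resultant of the distributed load: 17.97 × 5.1 = 91.647 kN at 3.05 m from A.
ΣF_x = 0: A_x = 0.
ΣF_y = 0: A_y − 17.97·5.1 = 0 → A_y = 91.65 kN.
ΣM about A: M_A − (17.97·5.1)·3.05 + 379.3 = 0 → M_A = -99.78 kN·m.

A_x = 0, A_y = 91.65 kN, M_A = -99.78 kN·m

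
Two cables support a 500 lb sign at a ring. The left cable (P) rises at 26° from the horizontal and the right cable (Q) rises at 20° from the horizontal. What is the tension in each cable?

ΣF_x = 0: −T_P·cos26° + T_Q·cos20° = 0 → T_Q = 0.956477·T_P.
ΣF_y = 0: T_P·sin26° + T_Q·sin20° = 500.
Substitute: T_P·(0.438371 + 0.956477·0.34202) = 500 → T_P = 653.163 ≈ 653.2 lb.
Then T_Q = 0.956477 × 653.163 = 624.7 lb.

T_P = 653.2 lb, T_Q = 624.7 lb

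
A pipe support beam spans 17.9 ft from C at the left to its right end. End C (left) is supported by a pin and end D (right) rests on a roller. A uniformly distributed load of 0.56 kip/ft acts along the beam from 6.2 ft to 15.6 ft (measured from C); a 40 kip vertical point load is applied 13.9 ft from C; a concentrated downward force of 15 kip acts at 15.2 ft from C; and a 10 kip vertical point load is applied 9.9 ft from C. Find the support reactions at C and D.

C_x = 0, C_y = 17.73 kip, D_y = 52.54 kip

Resultant of the distributed load: 0.56 × 9.4 = 5.264 kip at 10.9 ft from C.
ΣM about C: D_y·17.9 − (0.56·9.4)·10.9 − 40·13.9 − 15·15.2 − 10·9.9 = 0 → D_y = 940.3776/17.9 = 52.5351 ≈ 52.54 kip.
ΣF_y = 0: C_y + 52.5351 − 0.56·9.4 − 40 − 15 − 10 = 0 → C_y = 17.73 kip.
ΣF_x = 0: no horizontal applied forces, so C_x = 0.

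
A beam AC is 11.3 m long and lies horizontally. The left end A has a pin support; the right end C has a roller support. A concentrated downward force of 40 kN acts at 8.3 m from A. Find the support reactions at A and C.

A_x = 0, A_y = 10.62 kN, C_y = 29.38 kN

Taking moments about A: C_y·11.3 − 40·8.3 = 0 → C_y = 332/11.3 = 29.3805 ≈ 29.38 kN.
ΣF_y = 0: A_y + 29.3805 − 40 = 0 → A_y = 10.62 kN.
ΣF_x = 0: no horizontal applied forces, so A_x = 0.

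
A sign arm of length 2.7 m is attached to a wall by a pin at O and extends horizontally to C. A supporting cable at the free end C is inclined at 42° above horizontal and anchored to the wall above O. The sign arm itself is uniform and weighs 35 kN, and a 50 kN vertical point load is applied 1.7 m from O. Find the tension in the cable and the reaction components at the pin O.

T = 73.20 kN, O_x = 54.40 kN, O_y = 36.02 kN

ΣM about O: T·sin42°·2.7 − 35·1.35 − 50·1.7 = 0 → T = 132.25/(2.7·0.669131) = 73.2016 ≈ 73.20 kN.
ΣF_x = 0: O_x − T·cos42° = 0 → O_x = 73.2016 × 0.743145 = 54.40 kN.
ΣF_y = 0: O_y + T·sin42° − 35 − 50 = 0 → O_y = 85 − 73.2016 × 0.669131 = 36.02 kN.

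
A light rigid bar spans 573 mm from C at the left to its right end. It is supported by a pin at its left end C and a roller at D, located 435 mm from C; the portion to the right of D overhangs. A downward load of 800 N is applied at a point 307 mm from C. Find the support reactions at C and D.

C_x = 0, C_y = 235.4 N, D_y = 564.6 N

ΣM about C: D_y·435 − 800·307 = 0 → D_y = 245600/435 = 564.598 ≈ 564.6 N.
ΣF_y = 0: C_y + 564.598 − 800 = 0 → C_y = 235.4 N.
ΣF_x = 0: no horizontal applied forces, so C_x = 0.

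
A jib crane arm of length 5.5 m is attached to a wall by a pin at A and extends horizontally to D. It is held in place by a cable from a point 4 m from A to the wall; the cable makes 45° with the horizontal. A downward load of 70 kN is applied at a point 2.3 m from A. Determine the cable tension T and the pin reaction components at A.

ΣM about A: T·sin45°·4 − 70·2.3 = 0 → T = 161/(4·0.707107) = 56.9221 ≈ 56.92 kN.
ΣF_x = 0: A_x − T·cos45° = 0 → A_x = 56.9221 × 0.707107 = 40.25 kN.
ΣF_y = 0: A_y + T·sin45° − 70 = 0 → A_y = 70 − 56.9221 × 0.707107 = 29.75 kN.

T = 56.92 kN, A_x = 40.25 kN, A_y = 29.75 kN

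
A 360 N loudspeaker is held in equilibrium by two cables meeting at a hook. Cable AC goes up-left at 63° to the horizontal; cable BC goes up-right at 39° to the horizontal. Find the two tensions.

ΣF_x = 0: −T_AC·cos63° + T_BC·cos39° = 0 → T_BC = 0.584177·T_AC.
ΣF_y = 0: T_AC·sin63° + T_BC·sin39° = 360.
Substitute: T_AC·(0.891007 + 0.584177·0.62932) = 360 → T_AC = 286.023 ≈ 286.0 N.
Then T_BC = 0.584177 × 286.023 = 167.1 N.

T_AC = 286.0 N, T_BC = 167.1 N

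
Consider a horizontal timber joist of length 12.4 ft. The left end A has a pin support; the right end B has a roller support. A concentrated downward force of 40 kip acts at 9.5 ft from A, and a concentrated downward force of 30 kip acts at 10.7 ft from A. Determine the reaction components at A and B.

Moments about A: B_y·12.4 − 40·9.5 − 30·10.7 = 0 → B_y = 701/12.4 = 56.5323 ≈ 56.53 kip.
ΣF_y = 0: A_y + 56.5323 − 40 − 30 = 0 → A_y = 13.47 kip.
ΣF_x = 0: no horizontal applied forces, so A_x = 0.

A_x = 0, A_y = 13.47 kip, B_y = 56.53 kip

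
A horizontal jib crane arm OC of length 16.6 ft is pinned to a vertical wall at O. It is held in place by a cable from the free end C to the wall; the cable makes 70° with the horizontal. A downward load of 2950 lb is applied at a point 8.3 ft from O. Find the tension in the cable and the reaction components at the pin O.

T = 1570 lb, O_x = 536.9 lb, O_y = 1475 lb

ΣM about O: T·sin70°·16.6 − 2950·8.3 = 0 → T = 24485/(16.6·0.939693) = 1569.66 ≈ 1570 lb.
ΣF_x = 0: O_x − T·cos70° = 0 → O_x = 1569.66 × 0.34202 = 536.9 lb.
ΣF_y = 0: O_y + T·sin70° − 2950 = 0 → O_y = 2950 − 1569.66 × 0.939693 = 1475 lb.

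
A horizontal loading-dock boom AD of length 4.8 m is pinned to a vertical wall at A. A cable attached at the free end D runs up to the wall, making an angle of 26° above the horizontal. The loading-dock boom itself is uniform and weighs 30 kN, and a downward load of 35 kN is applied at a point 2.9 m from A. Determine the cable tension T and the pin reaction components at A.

T = 82.45 kN, A_x = 74.11 kN, A_y = 28.85 kN

ΣM about A: T·sin26°·4.8 − 30·2.4 − 35·2.9 = 0 → T = 173.5/(4.8·0.438371) = 82.4549 ≈ 82.45 kN.
ΣF_x = 0: A_x − T·cos26° = 0 → A_x = 82.4549 × 0.898794 = 74.11 kN.
ΣF_y = 0: A_y + T·sin26° − 30 − 35 = 0 → A_y = 65 − 82.4549 × 0.438371 = 28.85 kN.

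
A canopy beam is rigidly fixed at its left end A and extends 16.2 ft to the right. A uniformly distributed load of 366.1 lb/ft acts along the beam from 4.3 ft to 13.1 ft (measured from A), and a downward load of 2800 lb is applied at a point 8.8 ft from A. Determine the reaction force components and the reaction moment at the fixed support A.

Resultant of the distributed load: 366.1 × 8.8 = 3221.68 lb at 8.7 ft from A.
ΣF_x = 0: A_x = 0.
ΣF_y = 0: A_y − 366.1·8.8 − 2800 = 0 → A_y = 6022 lb.
ΣM about A: M_A − (366.1·8.8)·8.7 − 2800·8.8 = 0 → M_A = 52670 lb·ft.

A_x = 0, A_y = 6022 lb, M_A = 52670 lb·ft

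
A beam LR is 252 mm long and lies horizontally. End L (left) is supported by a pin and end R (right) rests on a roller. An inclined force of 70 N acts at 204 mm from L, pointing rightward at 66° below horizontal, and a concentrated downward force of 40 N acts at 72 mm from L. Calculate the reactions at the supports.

L_x = -28.47 N, L_y = 40.75 N, R_y = 63.20 N

ΣM about L: R_y·252 − 70·sin66°·204 − 40·72 = 0 → R_y = 15925.4/252 = 63.196 ≈ 63.20 N.
ΣF_y = 0: L_y + 63.196 − 70·sin66° − 40 = 0 → L_y = 40.75 N.
ΣF_x = 0: L_x + 70·cos66° = 0 → L_x = -28.47 N.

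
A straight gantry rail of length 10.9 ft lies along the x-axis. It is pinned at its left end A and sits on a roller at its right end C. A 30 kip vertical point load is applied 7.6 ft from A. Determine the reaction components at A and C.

A_x = 0, A_y = 9.083 kip, C_y = 20.92 kip

Moments about A: C_y·10.9 − 30·7.6 = 0 → C_y = 228/10.9 = 20.9174 ≈ 20.92 kip.
ΣF_y = 0: A_y + 20.9174 − 30 = 0 → A_y = 9.083 kip.
ΣF_x = 0: no horizontal applied forces, so A_x = 0.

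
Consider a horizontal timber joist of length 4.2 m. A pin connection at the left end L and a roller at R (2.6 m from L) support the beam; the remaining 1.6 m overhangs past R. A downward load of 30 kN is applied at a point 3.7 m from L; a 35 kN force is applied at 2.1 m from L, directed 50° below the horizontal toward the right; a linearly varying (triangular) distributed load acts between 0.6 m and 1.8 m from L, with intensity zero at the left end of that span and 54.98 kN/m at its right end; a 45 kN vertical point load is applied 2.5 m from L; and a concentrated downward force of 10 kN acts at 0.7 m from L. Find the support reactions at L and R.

Resultant of the triangular load: ½ × 54.98 × 1.2 = 32.988 kN, acting at 1.4 m from L (one-third of the span from the peak).
Moments about L: R_y·2.6 − 30·3.7 − 35·sin50°·2.1 − (½·54.98·1.2)·1.4 − 45·2.5 − 10·0.7 = 0 → R_y = 332.987/2.6 = 128.072 ≈ 128.1 kN.
ΣF_y = 0: L_y + 128.072 − 30 − 35·sin50° − ½·54.98·1.2 − 45 − 10 = 0 → L_y = 16.73 kN.
ΣF_x = 0: L_x + 35·cos50° = 0 → L_x = -22.50 kN.

L_x = -22.50 kN, L_y = 16.73 kN, R_y = 128.1 kN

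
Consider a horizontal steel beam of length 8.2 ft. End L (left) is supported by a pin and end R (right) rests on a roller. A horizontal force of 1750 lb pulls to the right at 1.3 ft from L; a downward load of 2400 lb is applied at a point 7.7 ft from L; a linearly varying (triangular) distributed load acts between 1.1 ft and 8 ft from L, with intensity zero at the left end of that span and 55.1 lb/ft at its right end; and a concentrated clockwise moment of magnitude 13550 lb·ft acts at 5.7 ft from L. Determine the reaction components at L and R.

L_x = -1750 lb, L_y = -1448 lb, R_y = 4038 lb

Resultant of the triangular load: ½ × 55.1 × 6.9 = 190.095 lb, acting at 5.7 ft from L (one-third of the span from the peak).
Moments about L: R_y·8.2 − 2400·7.7 − (½·55.1·6.9)·5.7 − 13550 = 0 → R_y = 33113.5415/8.2 = 4038.24 ≈ 4038 lb.
ΣF_y = 0: L_y + 4038.24 − 2400 − ½·55.1·6.9 = 0 → L_y = -1448 lb.
ΣF_x = 0: L_x + 1750 = 0 → L_x = -1750 lb.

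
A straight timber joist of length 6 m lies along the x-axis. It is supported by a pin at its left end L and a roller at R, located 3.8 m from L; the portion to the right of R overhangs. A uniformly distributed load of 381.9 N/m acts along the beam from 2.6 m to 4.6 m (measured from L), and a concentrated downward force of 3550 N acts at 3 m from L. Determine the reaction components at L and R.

L_x = 0, L_y = 787.6 N, R_y = 3526 N

Resultant of the distributed load: 381.9 × 2 = 763.8 N at 3.6 m from L.
ΣM about L: R_y·3.8 − (381.9·2)·3.6 − 3550·3 = 0 → R_y = 13399.68/3.8 = 3526.23 ≈ 3526 N.
ΣF_y = 0: L_y + 3526.23 − 381.9·2 − 3550 = 0 → L_y = 787.6 N.
ΣF_x = 0: no horizontal applied forces, so L_x = 0.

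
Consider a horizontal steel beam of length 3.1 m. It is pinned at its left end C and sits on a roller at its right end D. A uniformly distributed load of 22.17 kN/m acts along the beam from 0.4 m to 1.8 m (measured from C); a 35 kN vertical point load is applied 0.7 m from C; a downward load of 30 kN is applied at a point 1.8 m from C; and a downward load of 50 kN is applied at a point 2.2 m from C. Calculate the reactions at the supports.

C_x = 0, C_y = 74.22 kN, D_y = 71.82 kN

Resultant of the distributed load: 22.17 × 1.4 = 31.038 kN at 1.1 m from C.
Moments about C: D_y·3.1 − (22.17·1.4)·1.1 − 35·0.7 − 30·1.8 − 50·2.2 = 0 → D_y = 222.6418/3.1 = 71.8199 ≈ 71.82 kN.
ΣF_y = 0: C_y + 71.8199 − 22.17·1.4 − 35 − 30 − 50 = 0 → C_y = 74.22 kN.
ΣF_x = 0: no horizontal applied forces, so C_x = 0.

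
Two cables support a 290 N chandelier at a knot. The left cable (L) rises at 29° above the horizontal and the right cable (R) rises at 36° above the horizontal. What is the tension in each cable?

T_L = 258.9 N, T_R = 279.9 N

ΣF_x = 0: −T_L·cos29° + T_R·cos36° = 0 → T_R = 1.08109·T_L.
ΣF_y = 0: T_L·sin29° + T_R·sin36° = 290.
Substitute: T_L·(0.48481 + 1.08109·0.587785) = 290 → T_L = 258.869 ≈ 258.9 N.
Then T_R = 1.08109 × 258.869 = 279.9 N.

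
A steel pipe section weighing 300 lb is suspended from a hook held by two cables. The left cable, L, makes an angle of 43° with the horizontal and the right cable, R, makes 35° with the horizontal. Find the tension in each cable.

T_L = 251.2 lb, T_R = 224.3 lb

ΣF_x = 0: −T_L·cos43° + T_R·cos35° = 0 → T_R = 0.892818·T_L.
ΣF_y = 0: T_L·sin43° + T_R·sin35° = 300.
Substitute: T_L·(0.681998 + 0.892818·0.573576) = 300 → T_L = 251.236 ≈ 251.2 lb.
Then T_R = 0.892818 × 251.236 = 224.3 lb.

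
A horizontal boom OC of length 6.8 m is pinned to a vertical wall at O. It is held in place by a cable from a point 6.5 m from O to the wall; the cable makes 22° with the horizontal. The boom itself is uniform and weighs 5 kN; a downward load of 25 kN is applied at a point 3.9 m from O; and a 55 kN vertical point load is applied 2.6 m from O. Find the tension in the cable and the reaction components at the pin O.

T = 105.8 kN, O_x = 98.05 kN, O_y = 45.38 kN

ΣM about O: T·sin22°·6.5 − 5·3.4 − 25·3.9 − 55·2.6 = 0 → T = 257.5/(6.5·0.374607) = 105.752 ≈ 105.8 kN.
ΣF_x = 0: O_x − T·cos22° = 0 → O_x = 105.752 × 0.927184 = 98.05 kN.
ΣF_y = 0: O_y + T·sin22° − 5 − 25 − 55 = 0 → O_y = 85 − 105.752 × 0.374607 = 45.38 kN.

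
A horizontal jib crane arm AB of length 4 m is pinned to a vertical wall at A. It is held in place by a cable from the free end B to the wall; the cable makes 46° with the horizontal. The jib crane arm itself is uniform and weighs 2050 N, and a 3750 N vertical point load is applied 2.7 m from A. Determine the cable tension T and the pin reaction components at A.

T = 4944 N, A_x = 3434 N, A_y = 2244 N

ΣM about A: T·sin46°·4 − 2050·2 − 3750·2.7 = 0 → T = 14225/(4·0.71934) = 4943.77 ≈ 4944 N.
ΣF_x = 0: A_x − T·cos46° = 0 → A_x = 4943.77 × 0.694658 = 3434 N.
ΣF_y = 0: A_y + T·sin46° − 2050 − 3750 = 0 → A_y = 5800 − 4943.77 × 0.71934 = 2244 N.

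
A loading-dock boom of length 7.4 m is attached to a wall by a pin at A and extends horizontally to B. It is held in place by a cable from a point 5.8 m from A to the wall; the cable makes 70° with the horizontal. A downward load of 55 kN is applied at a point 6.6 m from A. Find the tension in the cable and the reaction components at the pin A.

T = 66.60 kN, A_x = 22.78 kN, A_y = -7.586 kN

ΣM about A: T·sin70°·5.8 − 55·6.6 = 0 → T = 363/(5.8·0.939693) = 66.6028 ≈ 66.60 kN.
ΣF_x = 0: A_x − T·cos70° = 0 → A_x = 66.6028 × 0.34202 = 22.78 kN.
ΣF_y = 0: A_y + T·sin70° − 55 = 0 → A_y = 55 − 66.6028 × 0.939693 = -7.586 kN.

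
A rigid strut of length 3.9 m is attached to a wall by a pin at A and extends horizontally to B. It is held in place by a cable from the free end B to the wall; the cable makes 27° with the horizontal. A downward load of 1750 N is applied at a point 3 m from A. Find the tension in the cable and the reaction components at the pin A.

ΣM about A: T·sin27°·3.9 − 1750·3 = 0 → T = 5250/(3.9·0.45399) = 2965.16 ≈ 2965 N.
ΣF_x = 0: A_x − T·cos27° = 0 → A_x = 2965.16 × 0.891007 = 2642 N.
ΣF_y = 0: A_y + T·sin27° − 1750 = 0 → A_y = 1750 − 2965.16 × 0.45399 = 403.8 N.

T = 2965 N, A_x = 2642 N, A_y = 403.8 N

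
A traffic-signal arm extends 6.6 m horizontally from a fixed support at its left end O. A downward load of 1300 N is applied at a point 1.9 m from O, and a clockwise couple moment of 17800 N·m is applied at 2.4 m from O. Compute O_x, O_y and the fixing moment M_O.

O_x = 0, O_y = 1300 N, M_O = 20270 N·m

ΣF_x = 0: O_x = 0.
ΣF_y = 0: O_y − 1300 = 0 → O_y = 1300 N.
ΣM about O: M_O − 1300·1.9 − 17800 = 0 → M_O = 20270 N·m.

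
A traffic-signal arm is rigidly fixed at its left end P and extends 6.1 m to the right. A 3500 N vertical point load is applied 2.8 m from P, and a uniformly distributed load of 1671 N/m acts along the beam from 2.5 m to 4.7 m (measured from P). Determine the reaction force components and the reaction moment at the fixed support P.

Resultant of the distributed load: 1671 × 2.2 = 3676.2 N at 3.6 m from P.
ΣF_x = 0: P_x = 0.
ΣF_y = 0: P_y − 3500 − 1671·2.2 = 0 → P_y = 7176 N.
ΣM about P: M_P − 3500·2.8 − (1671·2.2)·3.6 = 0 → M_P = 23030 N·m.

P_x = 0, P_y = 7176 N, M_P = 23030 N·m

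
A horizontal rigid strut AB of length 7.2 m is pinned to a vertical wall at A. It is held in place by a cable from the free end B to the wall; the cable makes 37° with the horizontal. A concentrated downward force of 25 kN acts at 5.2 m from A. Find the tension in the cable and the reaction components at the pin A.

ΣM about A: T·sin37°·7.2 − 25·5.2 = 0 → T = 130/(7.2·0.601815) = 30.0018 ≈ 30.00 kN.
ΣF_x = 0: A_x − T·cos37° = 0 → A_x = 30.0018 × 0.798636 = 23.96 kN.
ΣF_y = 0: A_y + T·sin37° − 25 = 0 → A_y = 25 − 30.0018 × 0.601815 = 6.944 kN.

T = 30.00 kN, A_x = 23.96 kN, A_y = 6.944 kN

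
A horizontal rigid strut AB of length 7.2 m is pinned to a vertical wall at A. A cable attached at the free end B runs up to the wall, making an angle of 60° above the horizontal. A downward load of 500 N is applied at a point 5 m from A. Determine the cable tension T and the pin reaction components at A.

ΣM about A: T·sin60°·7.2 − 500·5 = 0 → T = 2500/(7.2·0.866025) = 400.938 ≈ 400.9 N.
ΣF_x = 0: A_x − T·cos60° = 0 → A_x = 400.938 × 0.5 = 200.5 N.
ΣF_y = 0: A_y + T·sin60° − 500 = 0 → A_y = 500 − 400.938 × 0.866025 = 152.8 N.

T = 400.9 N, A_x = 200.5 N, A_y = 152.8 N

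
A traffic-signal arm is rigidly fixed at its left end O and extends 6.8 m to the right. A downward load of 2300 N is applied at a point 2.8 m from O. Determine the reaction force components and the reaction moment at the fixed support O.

ΣF_x = 0: O_x = 0.
ΣF_y = 0: O_y − 2300 = 0 → O_y = 2300 N.
ΣM about O: M_O − 2300·2.8 = 0 → M_O = 6440 N·m.

O_x = 0, O_y = 2300 N, M_O = 6440 N·m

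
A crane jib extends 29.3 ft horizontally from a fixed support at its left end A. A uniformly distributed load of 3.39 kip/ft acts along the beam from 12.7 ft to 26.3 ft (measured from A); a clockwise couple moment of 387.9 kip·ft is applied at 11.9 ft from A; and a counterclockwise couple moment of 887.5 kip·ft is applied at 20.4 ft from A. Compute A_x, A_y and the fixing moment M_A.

Resultant of the distributed load: 3.39 × 13.6 = 46.104 kip at 19.5 ft from A.
ΣF_x = 0: A_x = 0.
ΣF_y = 0: A_y − 3.39·13.6 = 0 → A_y = 46.10 kip.
ΣM about A: M_A − (3.39·13.6)·19.5 − 387.9 + 887.5 = 0 → M_A = 399.4 kip·ft.

A_x = 0, A_y = 46.10 kip, M_A = 399.4 kip·ft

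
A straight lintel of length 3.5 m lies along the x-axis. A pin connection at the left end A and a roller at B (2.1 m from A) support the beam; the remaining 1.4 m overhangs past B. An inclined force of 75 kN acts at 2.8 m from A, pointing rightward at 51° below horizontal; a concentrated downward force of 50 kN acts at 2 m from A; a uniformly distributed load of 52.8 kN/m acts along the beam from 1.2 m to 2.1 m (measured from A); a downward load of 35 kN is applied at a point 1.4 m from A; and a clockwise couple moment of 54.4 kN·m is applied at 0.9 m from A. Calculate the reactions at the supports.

A_x = -47.20 kN, A_y = -21.10 kN, B_y = 211.9 kN

Resultant of the distributed load: 52.8 × 0.9 = 47.52 kN at 1.65 m from A.
ΣM about A: B_y·2.1 − 75·sin51°·2.8 − 50·2 − (52.8·0.9)·1.65 − 35·1.4 − 54.4 = 0 → B_y = 445.009/2.1 = 211.909 ≈ 211.9 kN.
ΣF_y = 0: A_y + 211.909 − 75·sin51° − 50 − 52.8·0.9 − 35 = 0 → A_y = -21.10 kN.
ΣF_x = 0: A_x + 75·cos51° = 0 → A_x = -47.20 kN.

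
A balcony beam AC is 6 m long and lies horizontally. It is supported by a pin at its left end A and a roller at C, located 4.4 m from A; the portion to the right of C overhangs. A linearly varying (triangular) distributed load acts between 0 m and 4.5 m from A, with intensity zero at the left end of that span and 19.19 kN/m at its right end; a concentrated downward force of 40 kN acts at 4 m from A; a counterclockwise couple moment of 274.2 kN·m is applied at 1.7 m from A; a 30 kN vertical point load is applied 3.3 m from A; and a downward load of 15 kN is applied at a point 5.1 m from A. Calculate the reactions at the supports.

Resultant of the triangular load: ½ × 19.19 × 4.5 = 43.1775 kN, acting at 3 m from A (one-third of the span from the peak).
Moments about A: C_y·4.4 − (½·19.19·4.5)·3 − 40·4 + 274.2 − 30·3.3 − 15·5.1 = 0 → C_y = 190.8325/4.4 = 43.371 ≈ 43.37 kN.
ΣF_y = 0: A_y + 43.371 − ½·19.19·4.5 − 40 − 30 − 15 = 0 → A_y = 84.81 kN.
ΣF_x = 0: no horizontal applied forces, so A_x = 0.

A_x = 0, A_y = 84.81 kN, C_y = 43.37 kN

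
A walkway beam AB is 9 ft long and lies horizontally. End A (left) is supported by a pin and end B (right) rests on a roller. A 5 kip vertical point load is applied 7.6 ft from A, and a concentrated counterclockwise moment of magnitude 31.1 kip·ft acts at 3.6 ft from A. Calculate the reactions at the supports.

ΣM about A: B_y·9 − 5·7.6 + 31.1 = 0 → B_y = 6.9/9 = 0.766667 ≈ 0.7667 kip.
ΣF_y = 0: A_y + 0.766667 − 5 = 0 → A_y = 4.233 kip.
ΣF_x = 0: no horizontal applied forces, so A_x = 0.

A_x = 0, A_y = 4.233 kip, B_y = 0.7667 kip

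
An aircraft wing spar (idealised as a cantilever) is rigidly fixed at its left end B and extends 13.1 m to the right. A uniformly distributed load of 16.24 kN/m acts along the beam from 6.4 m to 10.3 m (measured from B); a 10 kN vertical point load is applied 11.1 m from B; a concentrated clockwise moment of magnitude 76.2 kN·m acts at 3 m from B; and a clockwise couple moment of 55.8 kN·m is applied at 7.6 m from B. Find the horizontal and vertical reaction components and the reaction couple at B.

Resultant of the distributed load: 16.24 × 3.9 = 63.336 kN at 8.35 m from B.
ΣF_x = 0: B_x = 0.
ΣF_y = 0: B_y − 16.24·3.9 − 10 = 0 → B_y = 73.34 kN.
ΣM about B: M_B − (16.24·3.9)·8.35 − 10·11.1 − 76.2 − 55.8 = 0 → M_B = 771.9 kN·m.

B_x = 0, B_y = 73.34 kN, M_B = 771.9 kN·m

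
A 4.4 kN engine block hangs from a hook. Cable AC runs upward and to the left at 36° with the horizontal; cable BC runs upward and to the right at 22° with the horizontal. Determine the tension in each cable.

T_AC = 4.811 kN, T_BC = 4.197 kN

ΣF_x = 0: −T_AC·cos36° + T_BC·cos22° = 0 → T_BC = 0.872553·T_AC.
ΣF_y = 0: T_AC·sin36° + T_BC·sin22° = 4.4.
Substitute: T_AC·(0.587785 + 0.872553·0.374607) = 4.4 → T_AC = 4.81059 ≈ 4.811 kN.
Then T_BC = 0.872553 × 4.81059 = 4.197 kN.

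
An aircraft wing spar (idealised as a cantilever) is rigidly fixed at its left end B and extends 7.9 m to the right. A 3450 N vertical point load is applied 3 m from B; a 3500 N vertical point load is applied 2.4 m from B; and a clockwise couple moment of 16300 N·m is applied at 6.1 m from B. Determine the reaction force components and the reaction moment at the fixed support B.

ΣF_x = 0: B_x = 0.
ΣF_y = 0: B_y − 3450 − 3500 = 0 → B_y = 6950 N.
ΣM about B: M_B − 3450·3 − 3500·2.4 − 16300 = 0 → M_B = 35050 N·m.

B_x = 0, B_y = 6950 N, M_B = 35050 N·m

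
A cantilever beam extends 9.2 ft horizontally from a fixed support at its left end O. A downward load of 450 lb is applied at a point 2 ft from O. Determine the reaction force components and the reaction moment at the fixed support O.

O_x = 0, O_y = 450.0 lb, M_O = 900.0 lb·ft

ΣF_x = 0: O_x = 0.
ΣF_y = 0: O_y − 450 = 0 → O_y = 450.0 lb.
ΣM about O: M_O − 450·2 = 0 → M_O = 900.0 lb·ft.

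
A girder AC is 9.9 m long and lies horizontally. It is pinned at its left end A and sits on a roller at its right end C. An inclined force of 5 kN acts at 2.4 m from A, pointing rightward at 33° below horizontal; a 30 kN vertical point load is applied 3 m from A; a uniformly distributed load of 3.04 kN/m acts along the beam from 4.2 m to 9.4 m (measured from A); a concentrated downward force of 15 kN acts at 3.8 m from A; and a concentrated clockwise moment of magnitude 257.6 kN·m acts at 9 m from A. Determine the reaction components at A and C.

Resultant of the distributed load: 3.04 × 5.2 = 15.808 kN at 6.8 m from A.
Taking moments about A: C_y·9.9 − 5·sin33°·2.4 − 30·3 − (3.04·5.2)·6.8 − 15·3.8 − 257.6 = 0 → C_y = 518.63/9.9 = 52.3869 ≈ 52.39 kN.
ΣF_y = 0: A_y + 52.3869 − 5·sin33° − 30 − 3.04·5.2 − 15 = 0 → A_y = 11.14 kN.
ΣF_x = 0: A_x + 5·cos33° = 0 → A_x = -4.193 kN.

A_x = -4.193 kN, A_y = 11.14 kN, C_y = 52.39 kN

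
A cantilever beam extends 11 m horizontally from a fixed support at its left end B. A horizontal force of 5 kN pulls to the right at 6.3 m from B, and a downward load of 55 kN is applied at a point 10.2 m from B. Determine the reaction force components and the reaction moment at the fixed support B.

B_x = -5.000 kN, B_y = 55.00 kN, M_B = 561.0 kN·m

ΣF_x = 0: B_x + 5 = 0 → B_x = -5.000 kN.
ΣF_y = 0: B_y − 55 = 0 → B_y = 55.00 kN.
ΣM about B: M_B − 55·10.2 = 0 → M_B = 561.0 kN·m.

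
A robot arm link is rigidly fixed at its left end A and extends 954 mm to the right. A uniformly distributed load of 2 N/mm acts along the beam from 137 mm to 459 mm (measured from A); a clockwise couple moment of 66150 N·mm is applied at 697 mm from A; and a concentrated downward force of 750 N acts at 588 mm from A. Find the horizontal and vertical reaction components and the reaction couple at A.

A_x = 0, A_y = 1394 N, M_A = 699100 N·mm

Resultant of the distributed load: 2 × 322 = 644 N at 298 mm from A.
ΣF_x = 0: A_x = 0.
ΣF_y = 0: A_y − 2·322 − 750 = 0 → A_y = 1394 N.
ΣM about A: M_A − (2·322)·298 − 66150 − 750·588 = 0 → M_A = 699100 N·mm.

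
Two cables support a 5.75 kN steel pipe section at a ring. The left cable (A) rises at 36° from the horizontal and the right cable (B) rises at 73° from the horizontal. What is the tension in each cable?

ΣF_x = 0: −T_A·cos36° + T_B·cos73° = 0 → T_B = 2.76708·T_A.
ΣF_y = 0: T_A·sin36° + T_B·sin73° = 5.75.
Substitute: T_A·(0.587785 + 2.76708·0.956305) = 5.75 → T_A = 1.77801 ≈ 1.778 kN.
Then T_B = 2.76708 × 1.77801 = 4.920 kN.

T_A = 1.778 kN, T_B = 4.920 kN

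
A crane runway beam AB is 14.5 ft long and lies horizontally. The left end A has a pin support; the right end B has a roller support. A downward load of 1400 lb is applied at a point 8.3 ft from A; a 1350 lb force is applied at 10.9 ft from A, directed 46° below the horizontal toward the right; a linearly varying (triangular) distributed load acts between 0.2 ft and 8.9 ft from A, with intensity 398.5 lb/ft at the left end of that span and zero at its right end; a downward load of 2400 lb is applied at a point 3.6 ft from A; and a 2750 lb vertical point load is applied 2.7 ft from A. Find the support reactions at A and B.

A_x = -937.8 lb, A_y = 6245 lb, B_y = 3010 lb

Resultant of the triangular load: ½ × 398.5 × 8.7 = 1733.475 lb, acting at 3.1 ft from A (one-third of the span from the peak).
ΣM about A: B_y·14.5 − 1400·8.3 − 1350·sin46°·10.9 − (½·398.5·8.7)·3.1 − 2400·3.6 − 2750·2.7 = 0 → B_y = 43643.9/14.5 = 3009.92 ≈ 3010 lb.
ΣF_y = 0: A_y + 3009.92 − 1400 − 1350·sin46° − ½·398.5·8.7 − 2400 − 2750 = 0 → A_y = 6245 lb.
ΣF_x = 0: A_x + 1350·cos46° = 0 → A_x = -937.8 lb.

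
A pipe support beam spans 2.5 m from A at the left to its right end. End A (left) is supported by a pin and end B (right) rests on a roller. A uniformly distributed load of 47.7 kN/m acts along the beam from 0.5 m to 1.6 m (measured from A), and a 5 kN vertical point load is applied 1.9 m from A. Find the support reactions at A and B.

Resultant of the distributed load: 47.7 × 1.1 = 52.47 kN at 1.05 m from A.
ΣM about A: B_y·2.5 − (47.7·1.1)·1.05 − 5·1.9 = 0 → B_y = 64.5935/2.5 = 25.8374 ≈ 25.84 kN.
ΣF_y = 0: A_y + 25.8374 − 47.7·1.1 − 5 = 0 → A_y = 31.63 kN.
ΣF_x = 0: no horizontal applied forces, so A_x = 0.

A_x = 0, A_y = 31.63 kN, B_y = 25.84 kN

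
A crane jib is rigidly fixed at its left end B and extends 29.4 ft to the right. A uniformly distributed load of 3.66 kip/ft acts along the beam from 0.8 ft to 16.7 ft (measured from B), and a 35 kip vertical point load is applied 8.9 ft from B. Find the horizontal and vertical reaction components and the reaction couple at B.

B_x = 0, B_y = 93.19 kip, M_B = 820.7 kip·ft

Resultant of the distributed load: 3.66 × 15.9 = 58.194 kip at 8.75 ft from B.
ΣF_x = 0: B_x = 0.
ΣF_y = 0: B_y − 3.66·15.9 − 35 = 0 → B_y = 93.19 kip.
ΣM about B: M_B − (3.66·15.9)·8.75 − 35·8.9 = 0 → M_B = 820.7 kip·ft.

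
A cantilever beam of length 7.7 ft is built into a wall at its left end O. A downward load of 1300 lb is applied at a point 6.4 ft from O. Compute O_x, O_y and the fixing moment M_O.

ΣF_x = 0: O_x = 0.
ΣF_y = 0: O_y − 1300 = 0 → O_y = 1300 lb.
ΣM about O: M_O − 1300·6.4 = 0 → M_O = 8320 lb·ft.

O_x = 0, O_y = 1300 lb, M_O = 8320 lb·ft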